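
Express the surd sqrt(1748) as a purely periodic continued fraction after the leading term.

[41; (1, 4, 4, 4, 1, 82)]

Write x_i = (sqrt(1748) + m_i)/d_i with (m_0, d_0) = (0, 1). a_0 = floor(sqrt(1748)) = 41, since 41^2 = 1681 <= 1748 < 1764 = 42^2.
Iterate m_{i+1} = d_i*a_i - m_i, d_{i+1} = (1748 - m_{i+1}^2)/d_i, a_{i+1} = floor((a_0 + m_{i+1})/d_{i+1}):
  m_1 = 1*41 - 0 = 41, d_1 = (1748 - 41^2)/1 = 67/1 = 67, a_1 = floor((41 + 41)/67) = 1.
  m_2 = 67*1 - 41 = 26, d_2 = (1748 - 26^2)/67 = 1072/67 = 16, a_2 = floor((41 + 26)/16) = 4.
  m_3 = 16*4 - 26 = 38, d_3 = (1748 - 38^2)/16 = 304/16 = 19, a_3 = floor((41 + 38)/19) = 4.
  m_4 = 19*4 - 38 = 38, d_4 = (1748 - 38^2)/19 = 304/19 = 16, a_4 = floor((41 + 38)/16) = 4.
  m_5 = 16*4 - 38 = 26, d_5 = (1748 - 26^2)/16 = 1072/16 = 67, a_5 = floor((41 + 26)/67) = 1.
  m_6 = 67*1 - 26 = 41, d_6 = (1748 - 41^2)/67 = 67/67 = 1, a_6 = floor((41 + 41)/1) = 82.
  m_7 = 1*82 - 41 = 41, d_7 = (1748 - 41^2)/1 = 67/1 = 67: (m_7, d_7) = (m_1, d_1) = (41, 67), so from here the quotients repeat a_1, ..., a_6; the period length is 6.
Hence the expansion of sqrt(1748) is a_0 = 41 followed by the repeating block 1, 4, 4, 4, 1, 82 (period 6).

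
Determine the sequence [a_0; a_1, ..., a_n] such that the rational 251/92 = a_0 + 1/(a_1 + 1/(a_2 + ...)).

Run the Euclidean algorithm on 251 and 92; the successive quotients are the partial quotients a_0, a_1, ... (each step inverts the fractional part left over by the previous one):
  251 = 2*92 + 67, so a_0 = 2.
  92 = 1*67 + 25, so a_1 = 1.
  67 = 2*25 + 17, so a_2 = 2.
  25 = 1*17 + 8, so a_3 = 1.
  17 = 2*8 + 1, so a_4 = 2.
  8 = 8*1 + 0, so a_5 = 8.
The remainder reaches 0 after 6 divisions, so the expansion has 6 partial quotients, read off in order.

[2; 1, 2, 1, 2, 8]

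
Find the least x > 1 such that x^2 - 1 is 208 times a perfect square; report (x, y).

First expand sqrt(208) as a continued fraction. With x_i = (sqrt(208) + m_i)/d_i and (m_0, d_0) = (0, 1): a_0 = floor(sqrt(208)) = 14, since 14^2 = 196 <= 208 < 225 = 15^2.
Iterate m_{i+1} = d_i*a_i - m_i, d_{i+1} = (208 - m_{i+1}^2)/d_i, a_{i+1} = floor((a_0 + m_{i+1})/d_{i+1}):
  m_1 = 1*14 - 0 = 14, d_1 = (208 - 14^2)/1 = 12/1 = 12, a_1 = floor((14 + 14)/12) = 2.
  m_2 = 12*2 - 14 = 10, d_2 = (208 - 10^2)/12 = 108/12 = 9, a_2 = floor((14 + 10)/9) = 2.
  m_3 = 9*2 - 10 = 8, d_3 = (208 - 8^2)/9 = 144/9 = 16, a_3 = floor((14 + 8)/16) = 1.
  m_4 = 16*1 - 8 = 8, d_4 = (208 - 8^2)/16 = 144/16 = 9, a_4 = floor((14 + 8)/9) = 2.
  m_5 = 9*2 - 8 = 10, d_5 = (208 - 10^2)/9 = 108/9 = 12, a_5 = floor((14 + 10)/12) = 2.
  m_6 = 12*2 - 10 = 14, d_6 = (208 - 14^2)/12 = 12/12 = 1, a_6 = floor((14 + 14)/1) = 28.
  m_7 = 1*28 - 14 = 14, d_7 = (208 - 14^2)/1 = 12/1 = 12: (m_7, d_7) = (m_1, d_1) = (14, 12), so from here the quotients repeat a_1, ..., a_6; the period length is 6.
So sqrt(208) = [14; (2, 2, 1, 2, 2, 28)] with period length k = 6.
k is even, so the fundamental solution of x^2 - 208y^2 = 1 is (p_{k-1}, q_{k-1}) = (p_5, q_5); compute convergents through index 5.
Convergents (p_i = a_i*p_{i-1} + p_{i-2}, q_i = a_i*q_{i-1} + q_{i-2} with p_{-2}=0, p_{-1}=1, q_{-2}=1, q_{-1}=0):
  i=0: a_0=14, p_0 = 14*1 + 0 = 14, q_0 = 14*0 + 1 = 1.
  i=1: a_1=2, p_1 = 2*14 + 1 = 29, q_1 = 2*1 + 0 = 2.
  i=2: a_2=2, p_2 = 2*29 + 14 = 72, q_2 = 2*2 + 1 = 5.
  i=3: a_3=1, p_3 = 1*72 + 29 = 101, q_3 = 1*5 + 2 = 7.
  i=4: a_4=2, p_4 = 2*101 + 72 = 274, q_4 = 2*7 + 5 = 19.
  i=5: a_5=2, p_5 = 2*274 + 101 = 649, q_5 = 2*19 + 7 = 45.
Check: 649^2 - 208*45^2 = 421201 - 421200 = 1, so (x, y) = (649, 45) solves the equation, and by the theorem it is the least positive solution.

(x, y) = (649, 45)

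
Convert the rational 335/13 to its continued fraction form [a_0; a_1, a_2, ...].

[25; 1, 3, 3]

Run the Euclidean algorithm on 335 and 13; the successive quotients are the partial quotients a_0, a_1, ... (each step inverts the fractional part left over by the previous one):
  335 = 25*13 + 10, so a_0 = 25.
  13 = 1*10 + 3, so a_1 = 1.
  10 = 3*3 + 1, so a_2 = 3.
  3 = 3*1 + 0, so a_3 = 3.
The remainder reaches 0 after 4 divisions, so the expansion has 4 partial quotients, read off in order.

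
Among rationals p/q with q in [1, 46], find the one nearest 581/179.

Expand x = 581/179 as a continued fraction with the Euclidean algorithm:
  581 = 3*179 + 44, so a_0 = 3.
  179 = 4*44 + 3, so a_1 = 4.
  44 = 14*3 + 2, so a_2 = 14.
  3 = 1*2 + 1, so a_3 = 1.
  2 = 2*1 + 0, so a_4 = 2.
so x = [3; 4, 14, 1, 2].
Convergents (p_i = a_i*p_{i-1} + p_{i-2}, q_i = a_i*q_{i-1} + q_{i-2} with p_{-2}=0, p_{-1}=1, q_{-2}=1, q_{-1}=0), until the denominator exceeds 46:
  i=0: a_0=3, p_0 = 3*1 + 0 = 3, q_0 = 3*0 + 1 = 1.
  i=1: a_1=4, p_1 = 4*3 + 1 = 13, q_1 = 4*1 + 0 = 4.
  i=2: a_2=14, p_2 = 14*13 + 3 = 185, q_2 = 14*4 + 1 = 57.
q_2 = 57 > 46, so the last convergent with denominator <= 46 is p_1/q_1 = 13/4.
The closest fraction with denominator <= 46 is either p_1/q_1 or the intermediate fraction (k*p_1 + p_0)/(k*q_1 + q_0) with the largest k >= 1 whose denominator stays <= 46; these approach x as k grows, and every other convergent or intermediate fraction in range is farther away.
Largest k: floor((46 - q_0)/q_1) = floor((46 - 1)/4) = 11.
That gives (11*13 + 3)/(11*4 + 1) = 146/45.
Compare the errors: |x - 13/4| = |581*4 - 13*179|/(179*4) = 3/716, and |x - 146/45| = |581*45 - 146*179|/(179*45) = 11/8055.
Cross-multiplying, 11*716 = 7876 < 24165 = 3*8055, so 11/8055 is smaller: the intermediate fraction 146/45 is closer to x than 13/4.

146/45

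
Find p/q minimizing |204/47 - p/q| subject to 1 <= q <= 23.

13/3

Expand x = 204/47 as a continued fraction with the Euclidean algorithm:
  204 = 4*47 + 16, so a_0 = 4.
  47 = 2*16 + 15, so a_1 = 2.
  16 = 1*15 + 1, so a_2 = 1.
  15 = 15*1 + 0, so a_3 = 15.
so x = [4; 2, 1, 15].
Convergents (p_i = a_i*p_{i-1} + p_{i-2}, q_i = a_i*q_{i-1} + q_{i-2} with p_{-2}=0, p_{-1}=1, q_{-2}=1, q_{-1}=0), until the denominator exceeds 23:
  i=0: a_0=4, p_0 = 4*1 + 0 = 4, q_0 = 4*0 + 1 = 1.
  i=1: a_1=2, p_1 = 2*4 + 1 = 9, q_1 = 2*1 + 0 = 2.
  i=2: a_2=1, p_2 = 1*9 + 4 = 13, q_2 = 1*2 + 1 = 3.
  i=3: a_3=15, p_3 = 15*13 + 9 = 204, q_3 = 15*3 + 2 = 47.
q_3 = 47 > 23, so the last convergent with denominator <= 23 is p_2/q_2 = 13/3.
The closest fraction with denominator <= 23 is either p_2/q_2 or the intermediate fraction (k*p_2 + p_1)/(k*q_2 + q_1) with the largest k >= 1 whose denominator stays <= 23; these approach x as k grows, and every other convergent or intermediate fraction in range is farther away.
Largest k: floor((23 - q_1)/q_2) = floor((23 - 2)/3) = 7.
That gives (7*13 + 9)/(7*3 + 2) = 100/23.
Compare the errors: |x - 13/3| = |204*3 - 13*47|/(47*3) = 1/141, and |x - 100/23| = |204*23 - 100*47|/(47*23) = 8/1081.
Cross-multiplying, 1*1081 = 1081 < 1128 = 8*141, so 1/141 is smaller: the convergent 13/3 is closer to x than 100/23.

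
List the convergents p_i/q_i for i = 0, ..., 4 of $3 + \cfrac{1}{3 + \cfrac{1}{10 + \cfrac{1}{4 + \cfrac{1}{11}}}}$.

Using the convergent recurrence p_i = a_i*p_{i-1} + p_{i-2}, q_i = a_i*q_{i-1} + q_{i-2} with p_{-2}=0, p_{-1}=1, q_{-2}=1, q_{-1}=0:
  i=0: a_0=3, p_0 = 3*1 + 0 = 3, q_0 = 3*0 + 1 = 1.
  i=1: a_1=3, p_1 = 3*3 + 1 = 10, q_1 = 3*1 + 0 = 3.
  i=2: a_2=10, p_2 = 10*10 + 3 = 103, q_2 = 10*3 + 1 = 31.
  i=3: a_3=4, p_3 = 4*103 + 10 = 422, q_3 = 4*31 + 3 = 127.
  i=4: a_4=11, p_4 = 11*422 + 103 = 4745, q_4 = 11*127 + 31 = 1428.

3/1, 10/3, 103/31, 422/127, 4745/1428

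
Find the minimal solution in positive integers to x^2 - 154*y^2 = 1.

(x, y) = (21295, 1716)

First expand sqrt(154) as a continued fraction. With x_i = (sqrt(154) + m_i)/d_i and (m_0, d_0) = (0, 1): a_0 = floor(sqrt(154)) = 12, since 12^2 = 144 <= 154 < 169 = 13^2.
Iterate m_{i+1} = d_i*a_i - m_i, d_{i+1} = (154 - m_{i+1}^2)/d_i, a_{i+1} = floor((a_0 + m_{i+1})/d_{i+1}):
  m_1 = 1*12 - 0 = 12, d_1 = (154 - 12^2)/1 = 10/1 = 10, a_1 = floor((12 + 12)/10) = 2.
  m_2 = 10*2 - 12 = 8, d_2 = (154 - 8^2)/10 = 90/10 = 9, a_2 = floor((12 + 8)/9) = 2.
  m_3 = 9*2 - 8 = 10, d_3 = (154 - 10^2)/9 = 54/9 = 6, a_3 = floor((12 + 10)/6) = 3.
  m_4 = 6*3 - 10 = 8, d_4 = (154 - 8^2)/6 = 90/6 = 15, a_4 = floor((12 + 8)/15) = 1.
  m_5 = 15*1 - 8 = 7, d_5 = (154 - 7^2)/15 = 105/15 = 7, a_5 = floor((12 + 7)/7) = 2.
  m_6 = 7*2 - 7 = 7, d_6 = (154 - 7^2)/7 = 105/7 = 15, a_6 = floor((12 + 7)/15) = 1.
  m_7 = 15*1 - 7 = 8, d_7 = (154 - 8^2)/15 = 90/15 = 6, a_7 = floor((12 + 8)/6) = 3.
  m_8 = 6*3 - 8 = 10, d_8 = (154 - 10^2)/6 = 54/6 = 9, a_8 = floor((12 + 10)/9) = 2.
  m_9 = 9*2 - 10 = 8, d_9 = (154 - 8^2)/9 = 90/9 = 10, a_9 = floor((12 + 8)/10) = 2.
  m_10 = 10*2 - 8 = 12, d_10 = (154 - 12^2)/10 = 10/10 = 1, a_10 = floor((12 + 12)/1) = 24.
  m_11 = 1*24 - 12 = 12, d_11 = (154 - 12^2)/1 = 10/1 = 10: (m_11, d_11) = (m_1, d_1) = (12, 10), so from here the quotients repeat a_1, ..., a_10; the period length is 10.
So sqrt(154) = [12; (2, 2, 3, 1, 2, 1, 3, 2, 2, 24)] with period length k = 10.
k is even, so the fundamental solution of x^2 - 154y^2 = 1 is (p_{k-1}, q_{k-1}) = (p_9, q_9); compute convergents through index 9.
Convergents (p_i = a_i*p_{i-1} + p_{i-2}, q_i = a_i*q_{i-1} + q_{i-2} with p_{-2}=0, p_{-1}=1, q_{-2}=1, q_{-1}=0):
  i=0: a_0=12, p_0 = 12*1 + 0 = 12, q_0 = 12*0 + 1 = 1.
  i=1: a_1=2, p_1 = 2*12 + 1 = 25, q_1 = 2*1 + 0 = 2.
  i=2: a_2=2, p_2 = 2*25 + 12 = 62, q_2 = 2*2 + 1 = 5.
  i=3: a_3=3, p_3 = 3*62 + 25 = 211, q_3 = 3*5 + 2 = 17.
  i=4: a_4=1, p_4 = 1*211 + 62 = 273, q_4 = 1*17 + 5 = 22.
  i=5: a_5=2, p_5 = 2*273 + 211 = 757, q_5 = 2*22 + 17 = 61.
  i=6: a_6=1, p_6 = 1*757 + 273 = 1030, q_6 = 1*61 + 22 = 83.
  i=7: a_7=3, p_7 = 3*1030 + 757 = 3847, q_7 = 3*83 + 61 = 310.
  i=8: a_8=2, p_8 = 2*3847 + 1030 = 8724, q_8 = 2*310 + 83 = 703.
  i=9: a_9=2, p_9 = 2*8724 + 3847 = 21295, q_9 = 2*703 + 310 = 1716.
Check: 21295^2 - 154*1716^2 = 453477025 - 453477024 = 1, so (x, y) = (21295, 1716) solves the equation, and by the theorem it is the least positive solution.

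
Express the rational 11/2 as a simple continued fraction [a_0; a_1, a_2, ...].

Run the Euclidean algorithm on 11 and 2; the successive quotients are the partial quotients a_0, a_1, ... (each step inverts the fractional part left over by the previous one):
  11 = 5*2 + 1, so a_0 = 5.
  2 = 2*1 + 0, so a_1 = 2.
The remainder reaches 0 after 2 divisions, so the expansion has 2 partial quotients, read off in order.

[5; 2]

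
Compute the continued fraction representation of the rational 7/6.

[1; 6]

Run the Euclidean algorithm on 7 and 6; the successive quotients are the partial quotients a_0, a_1, ... (each step inverts the fractional part left over by the previous one):
  7 = 1*6 + 1, so a_0 = 1.
  6 = 6*1 + 0, so a_1 = 6.
The remainder reaches 0 after 2 divisions, so the expansion has 2 partial quotients, read off in order.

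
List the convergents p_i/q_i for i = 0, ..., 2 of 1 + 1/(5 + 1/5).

Using the convergent recurrence p_i = a_i*p_{i-1} + p_{i-2}, q_i = a_i*q_{i-1} + q_{i-2} with p_{-2}=0, p_{-1}=1, q_{-2}=1, q_{-1}=0:
  i=0: a_0=1, p_0 = 1*1 + 0 = 1, q_0 = 1*0 + 1 = 1.
  i=1: a_1=5, p_1 = 5*1 + 1 = 6, q_1 = 5*1 + 0 = 5.
  i=2: a_2=5, p_2 = 5*6 + 1 = 31, q_2 = 5*5 + 1 = 26.

1/1, 6/5, 31/26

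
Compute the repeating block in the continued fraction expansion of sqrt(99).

[9; (1, 18)]

Write x_i = (sqrt(99) + m_i)/d_i with (m_0, d_0) = (0, 1). a_0 = floor(sqrt(99)) = 9, since 9^2 = 81 <= 99 < 100 = 10^2.
Iterate m_{i+1} = d_i*a_i - m_i, d_{i+1} = (99 - m_{i+1}^2)/d_i, a_{i+1} = floor((a_0 + m_{i+1})/d_{i+1}):
  m_1 = 1*9 - 0 = 9, d_1 = (99 - 9^2)/1 = 18/1 = 18, a_1 = floor((9 + 9)/18) = 1.
  m_2 = 18*1 - 9 = 9, d_2 = (99 - 9^2)/18 = 18/18 = 1, a_2 = floor((9 + 9)/1) = 18.
  m_3 = 1*18 - 9 = 9, d_3 = (99 - 9^2)/1 = 18/1 = 18: (m_3, d_3) = (m_1, d_1) = (9, 18), so from here the quotients repeat a_1, a_2; the period length is 2.
Hence the expansion of sqrt(99) is a_0 = 9 followed by the repeating block 1, 18 (period 2).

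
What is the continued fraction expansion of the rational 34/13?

Run the Euclidean algorithm on 34 and 13; the successive quotients are the partial quotients a_0, a_1, ... (each step inverts the fractional part left over by the previous one):
  34 = 2*13 + 8, so a_0 = 2.
  13 = 1*8 + 5, so a_1 = 1.
  8 = 1*5 + 3, so a_2 = 1.
  5 = 1*3 + 2, so a_3 = 1.
  3 = 1*2 + 1, so a_4 = 1.
  2 = 2*1 + 0, so a_5 = 2.
The remainder reaches 0 after 6 divisions, so the expansion has 6 partial quotients, read off in order.

[2; 1, 1, 1, 1, 2]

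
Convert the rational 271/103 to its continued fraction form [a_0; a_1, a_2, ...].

Run the Euclidean algorithm on 271 and 103; the successive quotients are the partial quotients a_0, a_1, ... (each step inverts the fractional part left over by the previous one):
  271 = 2*103 + 65, so a_0 = 2.
  103 = 1*65 + 38, so a_1 = 1.
  65 = 1*38 + 27, so a_2 = 1.
  38 = 1*27 + 11, so a_3 = 1.
  27 = 2*11 + 5, so a_4 = 2.
  11 = 2*5 + 1, so a_5 = 2.
  5 = 5*1 + 0, so a_6 = 5.
The remainder reaches 0 after 7 divisions, so the expansion has 7 partial quotients, read off in order.

[2; 1, 1, 1, 2, 2, 5]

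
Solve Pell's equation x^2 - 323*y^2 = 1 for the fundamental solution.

First expand sqrt(323) as a continued fraction. With x_i = (sqrt(323) + m_i)/d_i and (m_0, d_0) = (0, 1): a_0 = floor(sqrt(323)) = 17, since 17^2 = 289 <= 323 < 324 = 18^2.
Iterate m_{i+1} = d_i*a_i - m_i, d_{i+1} = (323 - m_{i+1}^2)/d_i, a_{i+1} = floor((a_0 + m_{i+1})/d_{i+1}):
  m_1 = 1*17 - 0 = 17, d_1 = (323 - 17^2)/1 = 34/1 = 34, a_1 = floor((17 + 17)/34) = 1.
  m_2 = 34*1 - 17 = 17, d_2 = (323 - 17^2)/34 = 34/34 = 1, a_2 = floor((17 + 17)/1) = 34.
  m_3 = 1*34 - 17 = 17, d_3 = (323 - 17^2)/1 = 34/1 = 34: (m_3, d_3) = (m_1, d_1) = (17, 34), so from here the quotients repeat a_1, a_2; the period length is 2.
So sqrt(323) = [17; (1, 34)] with period length k = 2.
k is even, so the fundamental solution of x^2 - 323y^2 = 1 is (p_{k-1}, q_{k-1}) = (p_1, q_1); compute convergents through index 1.
Convergents (p_i = a_i*p_{i-1} + p_{i-2}, q_i = a_i*q_{i-1} + q_{i-2} with p_{-2}=0, p_{-1}=1, q_{-2}=1, q_{-1}=0):
  i=0: a_0=17, p_0 = 17*1 + 0 = 17, q_0 = 17*0 + 1 = 1.
  i=1: a_1=1, p_1 = 1*17 + 1 = 18, q_1 = 1*1 + 0 = 1.
Check: 18^2 - 323*1^2 = 324 - 323 = 1, so (x, y) = (18, 1) solves the equation, and by the theorem it is the least positive solution.

(x, y) = (18, 1)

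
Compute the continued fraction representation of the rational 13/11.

Run the Euclidean algorithm on 13 and 11; the successive quotients are the partial quotients a_0, a_1, ... (each step inverts the fractional part left over by the previous one):
  13 = 1*11 + 2, so a_0 = 1.
  11 = 5*2 + 1, so a_1 = 5.
  2 = 2*1 + 0, so a_2 = 2.
The remainder reaches 0 after 3 divisions, so the expansion has 3 partial quotients, read off in order.

[1; 5, 2]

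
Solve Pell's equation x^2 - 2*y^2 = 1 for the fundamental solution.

First expand sqrt(2) as a continued fraction. With x_i = (sqrt(2) + m_i)/d_i and (m_0, d_0) = (0, 1): a_0 = floor(sqrt(2)) = 1, since 1^2 = 1 <= 2 < 4 = 2^2.
Iterate m_{i+1} = d_i*a_i - m_i, d_{i+1} = (2 - m_{i+1}^2)/d_i, a_{i+1} = floor((a_0 + m_{i+1})/d_{i+1}):
  m_1 = 1*1 - 0 = 1, d_1 = (2 - 1^2)/1 = 1/1 = 1, a_1 = floor((1 + 1)/1) = 2.
  m_2 = 1*2 - 1 = 1, d_2 = (2 - 1^2)/1 = 1/1 = 1: (m_2, d_2) = (m_1, d_1) = (1, 1), so from here the quotient a_1 repeats; the period length is 1.
So sqrt(2) = [1; (2)] with period length k = 1.
k is odd, so (p_{k-1}, q_{k-1}) only solves x^2 - 2y^2 = -1 and the fundamental solution of x^2 - 2y^2 = 1 is (p_{2k-1}, q_{2k-1}) = (p_1, q_1); compute convergents through index 1, running through the period twice.
Convergents (p_i = a_i*p_{i-1} + p_{i-2}, q_i = a_i*q_{i-1} + q_{i-2} with p_{-2}=0, p_{-1}=1, q_{-2}=1, q_{-1}=0):
  i=0: a_0=1, p_0 = 1*1 + 0 = 1, q_0 = 1*0 + 1 = 1.
  i=1: a_1=2, p_1 = 2*1 + 1 = 3, q_1 = 2*1 + 0 = 2.
Indeed p_0^2 - 2*q_0^2 = 1 - 2 = -1, not +1.
Check: 3^2 - 2*2^2 = 9 - 8 = 1, so (x, y) = (3, 2) solves the equation, and by the theorem it is the least positive solution.

(x, y) = (3, 2)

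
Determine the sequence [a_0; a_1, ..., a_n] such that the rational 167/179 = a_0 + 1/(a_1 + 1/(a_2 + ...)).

Run the Euclidean algorithm on 167 and 179; the successive quotients are the partial quotients a_0, a_1, ... (each step inverts the fractional part left over by the previous one):
  167 = 0*179 + 167, so a_0 = 0.
  179 = 1*167 + 12, so a_1 = 1.
  167 = 13*12 + 11, so a_2 = 13.
  12 = 1*11 + 1, so a_3 = 1.
  11 = 11*1 + 0, so a_4 = 11.
The remainder reaches 0 after 5 divisions, so the expansion has 5 partial quotients, read off in order.

[0; 1, 13, 1, 11]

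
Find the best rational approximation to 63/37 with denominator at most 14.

17/10

Expand x = 63/37 as a continued fraction with the Euclidean algorithm:
  63 = 1*37 + 26, so a_0 = 1.
  37 = 1*26 + 11, so a_1 = 1.
  26 = 2*11 + 4, so a_2 = 2.
  11 = 2*4 + 3, so a_3 = 2.
  4 = 1*3 + 1, so a_4 = 1.
  3 = 3*1 + 0, so a_5 = 3.
so x = [1; 1, 2, 2, 1, 3].
Convergents (p_i = a_i*p_{i-1} + p_{i-2}, q_i = a_i*q_{i-1} + q_{i-2} with p_{-2}=0, p_{-1}=1, q_{-2}=1, q_{-1}=0), until the denominator exceeds 14:
  i=0: a_0=1, p_0 = 1*1 + 0 = 1, q_0 = 1*0 + 1 = 1.
  i=1: a_1=1, p_1 = 1*1 + 1 = 2, q_1 = 1*1 + 0 = 1.
  i=2: a_2=2, p_2 = 2*2 + 1 = 5, q_2 = 2*1 + 1 = 3.
  i=3: a_3=2, p_3 = 2*5 + 2 = 12, q_3 = 2*3 + 1 = 7.
  i=4: a_4=1, p_4 = 1*12 + 5 = 17, q_4 = 1*7 + 3 = 10.
  i=5: a_5=3, p_5 = 3*17 + 12 = 63, q_5 = 3*10 + 7 = 37.
q_5 = 37 > 14, so the last convergent with denominator <= 14 is p_4/q_4 = 17/10.
The closest fraction with denominator <= 14 is either p_4/q_4 or the intermediate fraction (k*p_4 + p_3)/(k*q_4 + q_3) with the largest k >= 1 whose denominator stays <= 14; these approach x as k grows, and every other convergent or intermediate fraction in range is farther away.
Largest k: floor((14 - q_3)/q_4) = floor((14 - 7)/10) = 0.
Since k = 0, no intermediate fraction beyond p_4/q_4 has denominator <= 14, so the convergent 17/10 is the closest (its error is |63*10 - 17*37|/(37*10) = 1/370).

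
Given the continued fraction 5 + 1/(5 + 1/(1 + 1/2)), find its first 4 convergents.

Using the convergent recurrence p_i = a_i*p_{i-1} + p_{i-2}, q_i = a_i*q_{i-1} + q_{i-2} with p_{-2}=0, p_{-1}=1, q_{-2}=1, q_{-1}=0:
  i=0: a_0=5, p_0 = 5*1 + 0 = 5, q_0 = 5*0 + 1 = 1.
  i=1: a_1=5, p_1 = 5*5 + 1 = 26, q_1 = 5*1 + 0 = 5.
  i=2: a_2=1, p_2 = 1*26 + 5 = 31, q_2 = 1*5 + 1 = 6.
  i=3: a_3=2, p_3 = 2*31 + 26 = 88, q_3 = 2*6 + 5 = 17.

5/1, 26/5, 31/6, 88/17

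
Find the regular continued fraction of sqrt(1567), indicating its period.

[39; (1, 1, 2, 2, 3, 39, 3, 2, 2, 1, 1, 78)]

Write x_i = (sqrt(1567) + m_i)/d_i with (m_0, d_0) = (0, 1). a_0 = floor(sqrt(1567)) = 39, since 39^2 = 1521 <= 1567 < 1600 = 40^2.
Iterate m_{i+1} = d_i*a_i - m_i, d_{i+1} = (1567 - m_{i+1}^2)/d_i, a_{i+1} = floor((a_0 + m_{i+1})/d_{i+1}):
  m_1 = 1*39 - 0 = 39, d_1 = (1567 - 39^2)/1 = 46/1 = 46, a_1 = floor((39 + 39)/46) = 1.
  m_2 = 46*1 - 39 = 7, d_2 = (1567 - 7^2)/46 = 1518/46 = 33, a_2 = floor((39 + 7)/33) = 1.
  m_3 = 33*1 - 7 = 26, d_3 = (1567 - 26^2)/33 = 891/33 = 27, a_3 = floor((39 + 26)/27) = 2.
  m_4 = 27*2 - 26 = 28, d_4 = (1567 - 28^2)/27 = 783/27 = 29, a_4 = floor((39 + 28)/29) = 2.
  m_5 = 29*2 - 28 = 30, d_5 = (1567 - 30^2)/29 = 667/29 = 23, a_5 = floor((39 + 30)/23) = 3.
  m_6 = 23*3 - 30 = 39, d_6 = (1567 - 39^2)/23 = 46/23 = 2, a_6 = floor((39 + 39)/2) = 39.
  m_7 = 2*39 - 39 = 39, d_7 = (1567 - 39^2)/2 = 46/2 = 23, a_7 = floor((39 + 39)/23) = 3.
  m_8 = 23*3 - 39 = 30, d_8 = (1567 - 30^2)/23 = 667/23 = 29, a_8 = floor((39 + 30)/29) = 2.
  m_9 = 29*2 - 30 = 28, d_9 = (1567 - 28^2)/29 = 783/29 = 27, a_9 = floor((39 + 28)/27) = 2.
  m_10 = 27*2 - 28 = 26, d_10 = (1567 - 26^2)/27 = 891/27 = 33, a_10 = floor((39 + 26)/33) = 1.
  m_11 = 33*1 - 26 = 7, d_11 = (1567 - 7^2)/33 = 1518/33 = 46, a_11 = floor((39 + 7)/46) = 1.
  m_12 = 46*1 - 7 = 39, d_12 = (1567 - 39^2)/46 = 46/46 = 1, a_12 = floor((39 + 39)/1) = 78.
  m_13 = 1*78 - 39 = 39, d_13 = (1567 - 39^2)/1 = 46/1 = 46: (m_13, d_13) = (m_1, d_1) = (39, 46), so from here the quotients repeat a_1, ..., a_12; the period length is 12.
Hence the expansion of sqrt(1567) is a_0 = 39 followed by the repeating block 1, 1, 2, 2, 3, 39, 3, 2, 2, 1, 1, 78 (period 12).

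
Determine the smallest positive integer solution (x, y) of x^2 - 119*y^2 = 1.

(x, y) = (120, 11)

First expand sqrt(119) as a continued fraction. With x_i = (sqrt(119) + m_i)/d_i and (m_0, d_0) = (0, 1): a_0 = floor(sqrt(119)) = 10, since 10^2 = 100 <= 119 < 121 = 11^2.
Iterate m_{i+1} = d_i*a_i - m_i, d_{i+1} = (119 - m_{i+1}^2)/d_i, a_{i+1} = floor((a_0 + m_{i+1})/d_{i+1}):
  m_1 = 1*10 - 0 = 10, d_1 = (119 - 10^2)/1 = 19/1 = 19, a_1 = floor((10 + 10)/19) = 1.
  m_2 = 19*1 - 10 = 9, d_2 = (119 - 9^2)/19 = 38/19 = 2, a_2 = floor((10 + 9)/2) = 9.
  m_3 = 2*9 - 9 = 9, d_3 = (119 - 9^2)/2 = 38/2 = 19, a_3 = floor((10 + 9)/19) = 1.
  m_4 = 19*1 - 9 = 10, d_4 = (119 - 10^2)/19 = 19/19 = 1, a_4 = floor((10 + 10)/1) = 20.
  m_5 = 1*20 - 10 = 10, d_5 = (119 - 10^2)/1 = 19/1 = 19: (m_5, d_5) = (m_1, d_1) = (10, 19), so from here the quotients repeat a_1, ..., a_4; the period length is 4.
So sqrt(119) = [10; (1, 9, 1, 20)] with period length k = 4.
k is even, so the fundamental solution of x^2 - 119y^2 = 1 is (p_{k-1}, q_{k-1}) = (p_3, q_3); compute convergents through index 3.
Convergents (p_i = a_i*p_{i-1} + p_{i-2}, q_i = a_i*q_{i-1} + q_{i-2} with p_{-2}=0, p_{-1}=1, q_{-2}=1, q_{-1}=0):
  i=0: a_0=10, p_0 = 10*1 + 0 = 10, q_0 = 10*0 + 1 = 1.
  i=1: a_1=1, p_1 = 1*10 + 1 = 11, q_1 = 1*1 + 0 = 1.
  i=2: a_2=9, p_2 = 9*11 + 10 = 109, q_2 = 9*1 + 1 = 10.
  i=3: a_3=1, p_3 = 1*109 + 11 = 120, q_3 = 1*10 + 1 = 11.
Check: 120^2 - 119*11^2 = 14400 - 14399 = 1, so (x, y) = (120, 11) solves the equation, and by the theorem it is the least positive solution.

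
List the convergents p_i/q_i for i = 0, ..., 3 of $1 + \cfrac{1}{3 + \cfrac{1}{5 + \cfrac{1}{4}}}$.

1/1, 4/3, 21/16, 88/67

Using the convergent recurrence p_i = a_i*p_{i-1} + p_{i-2}, q_i = a_i*q_{i-1} + q_{i-2} with p_{-2}=0, p_{-1}=1, q_{-2}=1, q_{-1}=0:
  i=0: a_0=1, p_0 = 1*1 + 0 = 1, q_0 = 1*0 + 1 = 1.
  i=1: a_1=3, p_1 = 3*1 + 1 = 4, q_1 = 3*1 + 0 = 3.
  i=2: a_2=5, p_2 = 5*4 + 1 = 21, q_2 = 5*3 + 1 = 16.
  i=3: a_3=4, p_3 = 4*21 + 4 = 88, q_3 = 4*16 + 3 = 67.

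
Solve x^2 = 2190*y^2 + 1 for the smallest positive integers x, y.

First expand sqrt(2190) as a continued fraction. With x_i = (sqrt(2190) + m_i)/d_i and (m_0, d_0) = (0, 1): a_0 = floor(sqrt(2190)) = 46, since 46^2 = 2116 <= 2190 < 2209 = 47^2.
Iterate m_{i+1} = d_i*a_i - m_i, d_{i+1} = (2190 - m_{i+1}^2)/d_i, a_{i+1} = floor((a_0 + m_{i+1})/d_{i+1}):
  m_1 = 1*46 - 0 = 46, d_1 = (2190 - 46^2)/1 = 74/1 = 74, a_1 = floor((46 + 46)/74) = 1.
  m_2 = 74*1 - 46 = 28, d_2 = (2190 - 28^2)/74 = 1406/74 = 19, a_2 = floor((46 + 28)/19) = 3.
  m_3 = 19*3 - 28 = 29, d_3 = (2190 - 29^2)/19 = 1349/19 = 71, a_3 = floor((46 + 29)/71) = 1.
  m_4 = 71*1 - 29 = 42, d_4 = (2190 - 42^2)/71 = 426/71 = 6, a_4 = floor((46 + 42)/6) = 14.
  m_5 = 6*14 - 42 = 42, d_5 = (2190 - 42^2)/6 = 426/6 = 71, a_5 = floor((46 + 42)/71) = 1.
  m_6 = 71*1 - 42 = 29, d_6 = (2190 - 29^2)/71 = 1349/71 = 19, a_6 = floor((46 + 29)/19) = 3.
  m_7 = 19*3 - 29 = 28, d_7 = (2190 - 28^2)/19 = 1406/19 = 74, a_7 = floor((46 + 28)/74) = 1.
  m_8 = 74*1 - 28 = 46, d_8 = (2190 - 46^2)/74 = 74/74 = 1, a_8 = floor((46 + 46)/1) = 92.
  m_9 = 1*92 - 46 = 46, d_9 = (2190 - 46^2)/1 = 74/1 = 74: (m_9, d_9) = (m_1, d_1) = (46, 74), so from here the quotients repeat a_1, ..., a_8; the period length is 8.
So sqrt(2190) = [46; (1, 3, 1, 14, 1, 3, 1, 92)] with period length k = 8.
k is even, so the fundamental solution of x^2 - 2190y^2 = 1 is (p_{k-1}, q_{k-1}) = (p_7, q_7); compute convergents through index 7.
Convergents (p_i = a_i*p_{i-1} + p_{i-2}, q_i = a_i*q_{i-1} + q_{i-2} with p_{-2}=0, p_{-1}=1, q_{-2}=1, q_{-1}=0):
  i=0: a_0=46, p_0 = 46*1 + 0 = 46, q_0 = 46*0 + 1 = 1.
  i=1: a_1=1, p_1 = 1*46 + 1 = 47, q_1 = 1*1 + 0 = 1.
  i=2: a_2=3, p_2 = 3*47 + 46 = 187, q_2 = 3*1 + 1 = 4.
  i=3: a_3=1, p_3 = 1*187 + 47 = 234, q_3 = 1*4 + 1 = 5.
  i=4: a_4=14, p_4 = 14*234 + 187 = 3463, q_4 = 14*5 + 4 = 74.
  i=5: a_5=1, p_5 = 1*3463 + 234 = 3697, q_5 = 1*74 + 5 = 79.
  i=6: a_6=3, p_6 = 3*3697 + 3463 = 14554, q_6 = 3*79 + 74 = 311.
  i=7: a_7=1, p_7 = 1*14554 + 3697 = 18251, q_7 = 1*311 + 79 = 390.
Check: 18251^2 - 2190*390^2 = 333099001 - 333099000 = 1, so (x, y) = (18251, 390) solves the equation, and by the theorem it is the least positive solution.

(x, y) = (18251, 390)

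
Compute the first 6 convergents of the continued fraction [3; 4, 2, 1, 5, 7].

3/1, 13/4, 29/9, 42/13, 239/74, 1715/531

Using the convergent recurrence p_i = a_i*p_{i-1} + p_{i-2}, q_i = a_i*q_{i-1} + q_{i-2} with p_{-2}=0, p_{-1}=1, q_{-2}=1, q_{-1}=0:
  i=0: a_0=3, p_0 = 3*1 + 0 = 3, q_0 = 3*0 + 1 = 1.
  i=1: a_1=4, p_1 = 4*3 + 1 = 13, q_1 = 4*1 + 0 = 4.
  i=2: a_2=2, p_2 = 2*13 + 3 = 29, q_2 = 2*4 + 1 = 9.
  i=3: a_3=1, p_3 = 1*29 + 13 = 42, q_3 = 1*9 + 4 = 13.
  i=4: a_4=5, p_4 = 5*42 + 29 = 239, q_4 = 5*13 + 9 = 74.
  i=5: a_5=7, p_5 = 7*239 + 42 = 1715, q_5 = 7*74 + 13 = 531.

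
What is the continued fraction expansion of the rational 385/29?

Run the Euclidean algorithm on 385 and 29; the successive quotients are the partial quotients a_0, a_1, ... (each step inverts the fractional part left over by the previous one):
  385 = 13*29 + 8, so a_0 = 13.
  29 = 3*8 + 5, so a_1 = 3.
  8 = 1*5 + 3, so a_2 = 1.
  5 = 1*3 + 2, so a_3 = 1.
  3 = 1*2 + 1, so a_4 = 1.
  2 = 2*1 + 0, so a_5 = 2.
The remainder reaches 0 after 6 divisions, so the expansion has 6 partial quotients, read off in order.

[13; 3, 1, 1, 1, 2]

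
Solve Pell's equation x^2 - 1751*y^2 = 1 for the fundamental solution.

First expand sqrt(1751) as a continued fraction. With x_i = (sqrt(1751) + m_i)/d_i and (m_0, d_0) = (0, 1): a_0 = floor(sqrt(1751)) = 41, since 41^2 = 1681 <= 1751 < 1764 = 42^2.
Iterate m_{i+1} = d_i*a_i - m_i, d_{i+1} = (1751 - m_{i+1}^2)/d_i, a_{i+1} = floor((a_0 + m_{i+1})/d_{i+1}):
  m_1 = 1*41 - 0 = 41, d_1 = (1751 - 41^2)/1 = 70/1 = 70, a_1 = floor((41 + 41)/70) = 1.
  m_2 = 70*1 - 41 = 29, d_2 = (1751 - 29^2)/70 = 910/70 = 13, a_2 = floor((41 + 29)/13) = 5.
  m_3 = 13*5 - 29 = 36, d_3 = (1751 - 36^2)/13 = 455/13 = 35, a_3 = floor((41 + 36)/35) = 2.
  m_4 = 35*2 - 36 = 34, d_4 = (1751 - 34^2)/35 = 595/35 = 17, a_4 = floor((41 + 34)/17) = 4.
  m_5 = 17*4 - 34 = 34, d_5 = (1751 - 34^2)/17 = 595/17 = 35, a_5 = floor((41 + 34)/35) = 2.
  m_6 = 35*2 - 34 = 36, d_6 = (1751 - 36^2)/35 = 455/35 = 13, a_6 = floor((41 + 36)/13) = 5.
  m_7 = 13*5 - 36 = 29, d_7 = (1751 - 29^2)/13 = 910/13 = 70, a_7 = floor((41 + 29)/70) = 1.
  m_8 = 70*1 - 29 = 41, d_8 = (1751 - 41^2)/70 = 70/70 = 1, a_8 = floor((41 + 41)/1) = 82.
  m_9 = 1*82 - 41 = 41, d_9 = (1751 - 41^2)/1 = 70/1 = 70: (m_9, d_9) = (m_1, d_1) = (41, 70), so from here the quotients repeat a_1, ..., a_8; the period length is 8.
So sqrt(1751) = [41; (1, 5, 2, 4, 2, 5, 1, 82)] with period length k = 8.
k is even, so the fundamental solution of x^2 - 1751y^2 = 1 is (p_{k-1}, q_{k-1}) = (p_7, q_7); compute convergents through index 7.
Convergents (p_i = a_i*p_{i-1} + p_{i-2}, q_i = a_i*q_{i-1} + q_{i-2} with p_{-2}=0, p_{-1}=1, q_{-2}=1, q_{-1}=0):
  i=0: a_0=41, p_0 = 41*1 + 0 = 41, q_0 = 41*0 + 1 = 1.
  i=1: a_1=1, p_1 = 1*41 + 1 = 42, q_1 = 1*1 + 0 = 1.
  i=2: a_2=5, p_2 = 5*42 + 41 = 251, q_2 = 5*1 + 1 = 6.
  i=3: a_3=2, p_3 = 2*251 + 42 = 544, q_3 = 2*6 + 1 = 13.
  i=4: a_4=4, p_4 = 4*544 + 251 = 2427, q_4 = 4*13 + 6 = 58.
  i=5: a_5=2, p_5 = 2*2427 + 544 = 5398, q_5 = 2*58 + 13 = 129.
  i=6: a_6=5, p_6 = 5*5398 + 2427 = 29417, q_6 = 5*129 + 58 = 703.
  i=7: a_7=1, p_7 = 1*29417 + 5398 = 34815, q_7 = 1*703 + 129 = 832.
Check: 34815^2 - 1751*832^2 = 1212084225 - 1212084224 = 1, so (x, y) = (34815, 832) solves the equation, and by the theorem it is the least positive solution.

(x, y) = (34815, 832)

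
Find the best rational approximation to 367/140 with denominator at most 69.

Expand x = 367/140 as a continued fraction with the Euclidean algorithm:
  367 = 2*140 + 87, so a_0 = 2.
  140 = 1*87 + 53, so a_1 = 1.
  87 = 1*53 + 34, so a_2 = 1.
  53 = 1*34 + 19, so a_3 = 1.
  34 = 1*19 + 15, so a_4 = 1.
  19 = 1*15 + 4, so a_5 = 1.
  15 = 3*4 + 3, so a_6 = 3.
  4 = 1*3 + 1, so a_7 = 1.
  3 = 3*1 + 0, so a_8 = 3.
so x = [2; 1, 1, 1, 1, 1, 3, 1, 3].
Convergents (p_i = a_i*p_{i-1} + p_{i-2}, q_i = a_i*q_{i-1} + q_{i-2} with p_{-2}=0, p_{-1}=1, q_{-2}=1, q_{-1}=0), until the denominator exceeds 69:
  i=0: a_0=2, p_0 = 2*1 + 0 = 2, q_0 = 2*0 + 1 = 1.
  i=1: a_1=1, p_1 = 1*2 + 1 = 3, q_1 = 1*1 + 0 = 1.
  i=2: a_2=1, p_2 = 1*3 + 2 = 5, q_2 = 1*1 + 1 = 2.
  i=3: a_3=1, p_3 = 1*5 + 3 = 8, q_3 = 1*2 + 1 = 3.
  i=4: a_4=1, p_4 = 1*8 + 5 = 13, q_4 = 1*3 + 2 = 5.
  i=5: a_5=1, p_5 = 1*13 + 8 = 21, q_5 = 1*5 + 3 = 8.
  i=6: a_6=3, p_6 = 3*21 + 13 = 76, q_6 = 3*8 + 5 = 29.
  i=7: a_7=1, p_7 = 1*76 + 21 = 97, q_7 = 1*29 + 8 = 37.
  i=8: a_8=3, p_8 = 3*97 + 76 = 367, q_8 = 3*37 + 29 = 140.
q_8 = 140 > 69, so the last convergent with denominator <= 69 is p_7/q_7 = 97/37.
The closest fraction with denominator <= 69 is either p_7/q_7 or the intermediate fraction (k*p_7 + p_6)/(k*q_7 + q_6) with the largest k >= 1 whose denominator stays <= 69; these approach x as k grows, and every other convergent or intermediate fraction in range is farther away.
Largest k: floor((69 - q_6)/q_7) = floor((69 - 29)/37) = 1.
That gives (1*97 + 76)/(1*37 + 29) = 173/66.
Compare the errors: |x - 97/37| = |367*37 - 97*140|/(140*37) = 1/5180, and |x - 173/66| = |367*66 - 173*140|/(140*66) = 2/9240.
Cross-multiplying, 1*9240 = 9240 < 10360 = 2*5180, so 1/5180 is smaller: the convergent 97/37 is closer to x than 173/66.

97/37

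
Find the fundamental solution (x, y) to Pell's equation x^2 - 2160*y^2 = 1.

First expand sqrt(2160) as a continued fraction. With x_i = (sqrt(2160) + m_i)/d_i and (m_0, d_0) = (0, 1): a_0 = floor(sqrt(2160)) = 46, since 46^2 = 2116 <= 2160 < 2209 = 47^2.
Iterate m_{i+1} = d_i*a_i - m_i, d_{i+1} = (2160 - m_{i+1}^2)/d_i, a_{i+1} = floor((a_0 + m_{i+1})/d_{i+1}):
  m_1 = 1*46 - 0 = 46, d_1 = (2160 - 46^2)/1 = 44/1 = 44, a_1 = floor((46 + 46)/44) = 2.
  m_2 = 44*2 - 46 = 42, d_2 = (2160 - 42^2)/44 = 396/44 = 9, a_2 = floor((46 + 42)/9) = 9.
  m_3 = 9*9 - 42 = 39, d_3 = (2160 - 39^2)/9 = 639/9 = 71, a_3 = floor((46 + 39)/71) = 1.
  m_4 = 71*1 - 39 = 32, d_4 = (2160 - 32^2)/71 = 1136/71 = 16, a_4 = floor((46 + 32)/16) = 4.
  m_5 = 16*4 - 32 = 32, d_5 = (2160 - 32^2)/16 = 1136/16 = 71, a_5 = floor((46 + 32)/71) = 1.
  m_6 = 71*1 - 32 = 39, d_6 = (2160 - 39^2)/71 = 639/71 = 9, a_6 = floor((46 + 39)/9) = 9.
  m_7 = 9*9 - 39 = 42, d_7 = (2160 - 42^2)/9 = 396/9 = 44, a_7 = floor((46 + 42)/44) = 2.
  m_8 = 44*2 - 42 = 46, d_8 = (2160 - 46^2)/44 = 44/44 = 1, a_8 = floor((46 + 46)/1) = 92.
  m_9 = 1*92 - 46 = 46, d_9 = (2160 - 46^2)/1 = 44/1 = 44: (m_9, d_9) = (m_1, d_1) = (46, 44), so from here the quotients repeat a_1, ..., a_8; the period length is 8.
So sqrt(2160) = [46; (2, 9, 1, 4, 1, 9, 2, 92)] with period length k = 8.
k is even, so the fundamental solution of x^2 - 2160y^2 = 1 is (p_{k-1}, q_{k-1}) = (p_7, q_7); compute convergents through index 7.
Convergents (p_i = a_i*p_{i-1} + p_{i-2}, q_i = a_i*q_{i-1} + q_{i-2} with p_{-2}=0, p_{-1}=1, q_{-2}=1, q_{-1}=0):
  i=0: a_0=46, p_0 = 46*1 + 0 = 46, q_0 = 46*0 + 1 = 1.
  i=1: a_1=2, p_1 = 2*46 + 1 = 93, q_1 = 2*1 + 0 = 2.
  i=2: a_2=9, p_2 = 9*93 + 46 = 883, q_2 = 9*2 + 1 = 19.
  i=3: a_3=1, p_3 = 1*883 + 93 = 976, q_3 = 1*19 + 2 = 21.
  i=4: a_4=4, p_4 = 4*976 + 883 = 4787, q_4 = 4*21 + 19 = 103.
  i=5: a_5=1, p_5 = 1*4787 + 976 = 5763, q_5 = 1*103 + 21 = 124.
  i=6: a_6=9, p_6 = 9*5763 + 4787 = 56654, q_6 = 9*124 + 103 = 1219.
  i=7: a_7=2, p_7 = 2*56654 + 5763 = 119071, q_7 = 2*1219 + 124 = 2562.
Check: 119071^2 - 2160*2562^2 = 14177903041 - 14177903040 = 1, so (x, y) = (119071, 2562) solves the equation, and by the theorem it is the least positive solution.

(x, y) = (119071, 2562)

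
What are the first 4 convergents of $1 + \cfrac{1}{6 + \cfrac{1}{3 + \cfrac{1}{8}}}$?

Using the convergent recurrence p_i = a_i*p_{i-1} + p_{i-2}, q_i = a_i*q_{i-1} + q_{i-2} with p_{-2}=0, p_{-1}=1, q_{-2}=1, q_{-1}=0:
  i=0: a_0=1, p_0 = 1*1 + 0 = 1, q_0 = 1*0 + 1 = 1.
  i=1: a_1=6, p_1 = 6*1 + 1 = 7, q_1 = 6*1 + 0 = 6.
  i=2: a_2=3, p_2 = 3*7 + 1 = 22, q_2 = 3*6 + 1 = 19.
  i=3: a_3=8, p_3 = 8*22 + 7 = 183, q_3 = 8*19 + 6 = 158.

1/1, 7/6, 22/19, 183/158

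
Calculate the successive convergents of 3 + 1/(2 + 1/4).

3/1, 7/2, 31/9

Using the convergent recurrence p_i = a_i*p_{i-1} + p_{i-2}, q_i = a_i*q_{i-1} + q_{i-2} with p_{-2}=0, p_{-1}=1, q_{-2}=1, q_{-1}=0:
  i=0: a_0=3, p_0 = 3*1 + 0 = 3, q_0 = 3*0 + 1 = 1.
  i=1: a_1=2, p_1 = 2*3 + 1 = 7, q_1 = 2*1 + 0 = 2.
  i=2: a_2=4, p_2 = 4*7 + 3 = 31, q_2 = 4*2 + 1 = 9.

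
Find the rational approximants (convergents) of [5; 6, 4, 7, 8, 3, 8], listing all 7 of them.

5/1, 31/6, 129/25, 934/181, 7601/1473, 23737/4600, 197497/38273

Using the convergent recurrence p_i = a_i*p_{i-1} + p_{i-2}, q_i = a_i*q_{i-1} + q_{i-2} with p_{-2}=0, p_{-1}=1, q_{-2}=1, q_{-1}=0:
  i=0: a_0=5, p_0 = 5*1 + 0 = 5, q_0 = 5*0 + 1 = 1.
  i=1: a_1=6, p_1 = 6*5 + 1 = 31, q_1 = 6*1 + 0 = 6.
  i=2: a_2=4, p_2 = 4*31 + 5 = 129, q_2 = 4*6 + 1 = 25.
  i=3: a_3=7, p_3 = 7*129 + 31 = 934, q_3 = 7*25 + 6 = 181.
  i=4: a_4=8, p_4 = 8*934 + 129 = 7601, q_4 = 8*181 + 25 = 1473.
  i=5: a_5=3, p_5 = 3*7601 + 934 = 23737, q_5 = 3*1473 + 181 = 4600.
  i=6: a_6=8, p_6 = 8*23737 + 7601 = 197497, q_6 = 8*4600 + 1473 = 38273.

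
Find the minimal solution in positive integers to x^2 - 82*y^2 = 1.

(x, y) = (163, 18)

First expand sqrt(82) as a continued fraction. With x_i = (sqrt(82) + m_i)/d_i and (m_0, d_0) = (0, 1): a_0 = floor(sqrt(82)) = 9, since 9^2 = 81 <= 82 < 100 = 10^2.
Iterate m_{i+1} = d_i*a_i - m_i, d_{i+1} = (82 - m_{i+1}^2)/d_i, a_{i+1} = floor((a_0 + m_{i+1})/d_{i+1}):
  m_1 = 1*9 - 0 = 9, d_1 = (82 - 9^2)/1 = 1/1 = 1, a_1 = floor((9 + 9)/1) = 18.
  m_2 = 1*18 - 9 = 9, d_2 = (82 - 9^2)/1 = 1/1 = 1: (m_2, d_2) = (m_1, d_1) = (9, 1), so from here the quotient a_1 repeats; the period length is 1.
So sqrt(82) = [9; (18)] with period length k = 1.
k is odd, so (p_{k-1}, q_{k-1}) only solves x^2 - 82y^2 = -1 and the fundamental solution of x^2 - 82y^2 = 1 is (p_{2k-1}, q_{2k-1}) = (p_1, q_1); compute convergents through index 1, running through the period twice.
Convergents (p_i = a_i*p_{i-1} + p_{i-2}, q_i = a_i*q_{i-1} + q_{i-2} with p_{-2}=0, p_{-1}=1, q_{-2}=1, q_{-1}=0):
  i=0: a_0=9, p_0 = 9*1 + 0 = 9, q_0 = 9*0 + 1 = 1.
  i=1: a_1=18, p_1 = 18*9 + 1 = 163, q_1 = 18*1 + 0 = 18.
Indeed p_0^2 - 82*q_0^2 = 81 - 82 = -1, not +1.
Check: 163^2 - 82*18^2 = 26569 - 26568 = 1, so (x, y) = (163, 18) solves the equation, and by the theorem it is the least positive solution.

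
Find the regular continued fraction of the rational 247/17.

[14; 1, 1, 8]

Run the Euclidean algorithm on 247 and 17; the successive quotients are the partial quotients a_0, a_1, ... (each step inverts the fractional part left over by the previous one):
  247 = 14*17 + 9, so a_0 = 14.
  17 = 1*9 + 8, so a_1 = 1.
  9 = 1*8 + 1, so a_2 = 1.
  8 = 8*1 + 0, so a_3 = 8.
The remainder reaches 0 after 4 divisions, so the expansion has 4 partial quotients, read off in order.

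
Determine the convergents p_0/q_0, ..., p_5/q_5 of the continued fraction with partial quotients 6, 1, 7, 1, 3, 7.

Using the convergent recurrence p_i = a_i*p_{i-1} + p_{i-2}, q_i = a_i*q_{i-1} + q_{i-2} with p_{-2}=0, p_{-1}=1, q_{-2}=1, q_{-1}=0:
  i=0: a_0=6, p_0 = 6*1 + 0 = 6, q_0 = 6*0 + 1 = 1.
  i=1: a_1=1, p_1 = 1*6 + 1 = 7, q_1 = 1*1 + 0 = 1.
  i=2: a_2=7, p_2 = 7*7 + 6 = 55, q_2 = 7*1 + 1 = 8.
  i=3: a_3=1, p_3 = 1*55 + 7 = 62, q_3 = 1*8 + 1 = 9.
  i=4: a_4=3, p_4 = 3*62 + 55 = 241, q_4 = 3*9 + 8 = 35.
  i=5: a_5=7, p_5 = 7*241 + 62 = 1749, q_5 = 7*35 + 9 = 254.

6/1, 7/1, 55/8, 62/9, 241/35, 1749/254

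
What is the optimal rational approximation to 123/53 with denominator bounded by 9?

7/3

Expand x = 123/53 as a continued fraction with the Euclidean algorithm:
  123 = 2*53 + 17, so a_0 = 2.
  53 = 3*17 + 2, so a_1 = 3.
  17 = 8*2 + 1, so a_2 = 8.
  2 = 2*1 + 0, so a_3 = 2.
so x = [2; 3, 8, 2].
Convergents (p_i = a_i*p_{i-1} + p_{i-2}, q_i = a_i*q_{i-1} + q_{i-2} with p_{-2}=0, p_{-1}=1, q_{-2}=1, q_{-1}=0), until the denominator exceeds 9:
  i=0: a_0=2, p_0 = 2*1 + 0 = 2, q_0 = 2*0 + 1 = 1.
  i=1: a_1=3, p_1 = 3*2 + 1 = 7, q_1 = 3*1 + 0 = 3.
  i=2: a_2=8, p_2 = 8*7 + 2 = 58, q_2 = 8*3 + 1 = 25.
q_2 = 25 > 9, so the last convergent with denominator <= 9 is p_1/q_1 = 7/3.
The closest fraction with denominator <= 9 is either p_1/q_1 or the intermediate fraction (k*p_1 + p_0)/(k*q_1 + q_0) with the largest k >= 1 whose denominator stays <= 9; these approach x as k grows, and every other convergent or intermediate fraction in range is farther away.
Largest k: floor((9 - q_0)/q_1) = floor((9 - 1)/3) = 2.
That gives (2*7 + 2)/(2*3 + 1) = 16/7.
Compare the errors: |x - 7/3| = |123*3 - 7*53|/(53*3) = 2/159, and |x - 16/7| = |123*7 - 16*53|/(53*7) = 13/371.
Cross-multiplying, 2*371 = 742 < 2067 = 13*159, so 2/159 is smaller: the convergent 7/3 is closer to x than 16/7.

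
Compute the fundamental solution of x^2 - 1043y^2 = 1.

(x, y) = (576927, 17864)

First expand sqrt(1043) as a continued fraction. With x_i = (sqrt(1043) + m_i)/d_i and (m_0, d_0) = (0, 1): a_0 = floor(sqrt(1043)) = 32, since 32^2 = 1024 <= 1043 < 1089 = 33^2.
Iterate m_{i+1} = d_i*a_i - m_i, d_{i+1} = (1043 - m_{i+1}^2)/d_i, a_{i+1} = floor((a_0 + m_{i+1})/d_{i+1}):
  m_1 = 1*32 - 0 = 32, d_1 = (1043 - 32^2)/1 = 19/1 = 19, a_1 = floor((32 + 32)/19) = 3.
  m_2 = 19*3 - 32 = 25, d_2 = (1043 - 25^2)/19 = 418/19 = 22, a_2 = floor((32 + 25)/22) = 2.
  m_3 = 22*2 - 25 = 19, d_3 = (1043 - 19^2)/22 = 682/22 = 31, a_3 = floor((32 + 19)/31) = 1.
  m_4 = 31*1 - 19 = 12, d_4 = (1043 - 12^2)/31 = 899/31 = 29, a_4 = floor((32 + 12)/29) = 1.
  m_5 = 29*1 - 12 = 17, d_5 = (1043 - 17^2)/29 = 754/29 = 26, a_5 = floor((32 + 17)/26) = 1.
  m_6 = 26*1 - 17 = 9, d_6 = (1043 - 9^2)/26 = 962/26 = 37, a_6 = floor((32 + 9)/37) = 1.
  m_7 = 37*1 - 9 = 28, d_7 = (1043 - 28^2)/37 = 259/37 = 7, a_7 = floor((32 + 28)/7) = 8.
  m_8 = 7*8 - 28 = 28, d_8 = (1043 - 28^2)/7 = 259/7 = 37, a_8 = floor((32 + 28)/37) = 1.
  m_9 = 37*1 - 28 = 9, d_9 = (1043 - 9^2)/37 = 962/37 = 26, a_9 = floor((32 + 9)/26) = 1.
  m_10 = 26*1 - 9 = 17, d_10 = (1043 - 17^2)/26 = 754/26 = 29, a_10 = floor((32 + 17)/29) = 1.
  m_11 = 29*1 - 17 = 12, d_11 = (1043 - 12^2)/29 = 899/29 = 31, a_11 = floor((32 + 12)/31) = 1.
  m_12 = 31*1 - 12 = 19, d_12 = (1043 - 19^2)/31 = 682/31 = 22, a_12 = floor((32 + 19)/22) = 2.
  m_13 = 22*2 - 19 = 25, d_13 = (1043 - 25^2)/22 = 418/22 = 19, a_13 = floor((32 + 25)/19) = 3.
  m_14 = 19*3 - 25 = 32, d_14 = (1043 - 32^2)/19 = 19/19 = 1, a_14 = floor((32 + 32)/1) = 64.
  m_15 = 1*64 - 32 = 32, d_15 = (1043 - 32^2)/1 = 19/1 = 19: (m_15, d_15) = (m_1, d_1) = (32, 19), so from here the quotients repeat a_1, ..., a_14; the period length is 14.
So sqrt(1043) = [32; (3, 2, 1, 1, 1, 1, 8, 1, 1, 1, 1, 2, 3, 64)] with period length k = 14.
k is even, so the fundamental solution of x^2 - 1043y^2 = 1 is (p_{k-1}, q_{k-1}) = (p_13, q_13); compute convergents through index 13.
Convergents (p_i = a_i*p_{i-1} + p_{i-2}, q_i = a_i*q_{i-1} + q_{i-2} with p_{-2}=0, p_{-1}=1, q_{-2}=1, q_{-1}=0):
  i=0: a_0=32, p_0 = 32*1 + 0 = 32, q_0 = 32*0 + 1 = 1.
  i=1: a_1=3, p_1 = 3*32 + 1 = 97, q_1 = 3*1 + 0 = 3.
  i=2: a_2=2, p_2 = 2*97 + 32 = 226, q_2 = 2*3 + 1 = 7.
  i=3: a_3=1, p_3 = 1*226 + 97 = 323, q_3 = 1*7 + 3 = 10.
  i=4: a_4=1, p_4 = 1*323 + 226 = 549, q_4 = 1*10 + 7 = 17.
  i=5: a_5=1, p_5 = 1*549 + 323 = 872, q_5 = 1*17 + 10 = 27.
  i=6: a_6=1, p_6 = 1*872 + 549 = 1421, q_6 = 1*27 + 17 = 44.
  i=7: a_7=8, p_7 = 8*1421 + 872 = 12240, q_7 = 8*44 + 27 = 379.
  i=8: a_8=1, p_8 = 1*12240 + 1421 = 13661, q_8 = 1*379 + 44 = 423.
  i=9: a_9=1, p_9 = 1*13661 + 12240 = 25901, q_9 = 1*423 + 379 = 802.
  i=10: a_10=1, p_10 = 1*25901 + 13661 = 39562, q_10 = 1*802 + 423 = 1225.
  i=11: a_11=1, p_11 = 1*39562 + 25901 = 65463, q_11 = 1*1225 + 802 = 2027.
  i=12: a_12=2, p_12 = 2*65463 + 39562 = 170488, q_12 = 2*2027 + 1225 = 5279.
  i=13: a_13=3, p_13 = 3*170488 + 65463 = 576927, q_13 = 3*5279 + 2027 = 17864.
Check: 576927^2 - 1043*17864^2 = 332844763329 - 332844763328 = 1, so (x, y) = (576927, 17864) solves the equation, and by the theorem it is the least positive solution.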